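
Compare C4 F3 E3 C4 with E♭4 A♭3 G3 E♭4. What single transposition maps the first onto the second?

up a minor third

From C4 to Eb4 is 3 letter names — a third of some quality.
C4 to Eb4 is 3 semitones, which makes it a minor third; the second version is higher, so the direction is up.
Checking another pair — C4 → Eb4 — gives the same interval.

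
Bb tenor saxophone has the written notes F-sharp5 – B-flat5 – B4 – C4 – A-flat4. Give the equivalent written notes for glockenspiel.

E2 Ab2 A1 Bb0 Gb1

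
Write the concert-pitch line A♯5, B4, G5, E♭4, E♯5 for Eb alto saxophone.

F##6 G#5 E6 C5 C##6

Written C4 sounds as Eb3 on the Eb alto saxophone, so concert pitches are written a major sixth up.
A#5 to F##6
B4 to G#5
G5 to E6
Eb4 to C5
E#5 to C##6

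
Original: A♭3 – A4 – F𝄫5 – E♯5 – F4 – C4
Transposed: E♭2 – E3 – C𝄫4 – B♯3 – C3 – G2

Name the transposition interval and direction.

Take the first pair: Ab3 → Eb2. A to E spans 11 letter names, so the interval is some kind of eleventh.
Eb2 to Ab3 is 17 semitones, which makes it a perfect eleventh; the second version is lower, so the direction is down.
Checking another pair — C4 → G2 — gives the same interval.

down a perfect eleventh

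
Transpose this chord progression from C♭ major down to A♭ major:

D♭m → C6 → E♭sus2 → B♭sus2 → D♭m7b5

Bbm A6 Csus2 Gsus2 Bbm7b5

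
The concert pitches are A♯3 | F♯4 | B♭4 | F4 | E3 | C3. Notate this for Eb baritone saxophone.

F##5 D#6 G6 D6 C#5 A4

The Eb baritone saxophone sounds a major thirteenth below written, so the written part must be a major thirteenth above concert — transpose each note up.
A#3 -> F##5
F#4 -> D#6
Bb4 -> G6
F4 -> D6
E3 -> C#5
C3 -> A4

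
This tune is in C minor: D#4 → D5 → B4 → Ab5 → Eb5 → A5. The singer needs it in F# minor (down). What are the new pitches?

G##3 G#4 E#4 D5 A4 D#5

From C down to F# is a diminished fifth; apply that to each pitch.
D#4 to G##3
D5 to G#4
B4 to E#4
Ab5 to D5
Eb5 to A4
A5 to D#5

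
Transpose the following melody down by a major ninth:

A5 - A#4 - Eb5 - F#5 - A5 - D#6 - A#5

G4 G#3 Db4 E4 G4 C#5 G#4

A5 → G4
A#4 → G#3
Eb5 → Db4
F#5 → E4
A5 → G4
D#6 → C#5
A#5 → G#4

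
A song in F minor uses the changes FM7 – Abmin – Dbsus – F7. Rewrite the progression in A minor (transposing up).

AM7 Cmin Fsus A7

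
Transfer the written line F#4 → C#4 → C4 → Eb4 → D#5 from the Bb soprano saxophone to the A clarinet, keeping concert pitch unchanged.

G4 D4 Db4 Fb4 E5

First find concert pitch: the Bb soprano saxophone sounds a major second below written, so F#4 C#4 C4 Eb4 D#5 sounds E4 B3 Bb3 Db4 C#5.
Then write for A clarinet: it sounds a minor third below written, so the part must be a minor third above concert.
E4 → G4
B3 → D4
Bb3 → Db4
Db4 → Fb4
C#5 → E5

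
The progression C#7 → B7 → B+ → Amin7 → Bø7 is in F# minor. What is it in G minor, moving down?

D7 C7 C+ Bbmin7 Cø7

F# minor down to G minor is a major seventh; each chord root moves by that interval while the quality stays the same.
C#7: root C# down a major seventh → D, giving D7.
B7: root B down a major seventh → C, giving C7.
B+: root B down a major seventh → C, giving C+.
Amin7: root A down a major seventh → Bb, giving Bbmin7.
Bø7: root B down a major seventh → C, giving Cø7.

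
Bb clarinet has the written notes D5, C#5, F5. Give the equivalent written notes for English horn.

G5 F#5 Bb5

First find concert pitch: the Bb clarinet sounds a major second below written, so D5 C#5 F5 sounds C5 B4 Eb5.
Then write for English horn: it sounds a perfect fifth below written, so the part must be a perfect fifth above concert.
C5 → G5
B4 → F#5
Eb5 → Bb5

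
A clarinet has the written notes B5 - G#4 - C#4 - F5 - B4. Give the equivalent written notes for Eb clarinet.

E#5 C##4 F##3 B4 E#4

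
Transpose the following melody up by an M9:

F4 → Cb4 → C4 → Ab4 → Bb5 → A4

F4 up a major ninth is G5.
Cb4: a ninth up reaches D, and 14 semitones makes it Db5.
C4: a ninth up reaches D, and 14 semitones makes it D5.
Ab4: a ninth up reaches B, and 14 semitones makes it Bb5.
Bb5: a ninth up reaches C, and 14 semitones makes it C7.
A major ninth up from A4 gives B5.

G5 Db5 D5 Bb5 C7 B5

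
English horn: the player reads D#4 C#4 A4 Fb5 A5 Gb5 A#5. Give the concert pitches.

Written C4 on the English horn sounds as F3, a perfect fifth lower; apply that shift to every note.
D#4 -> G#3
C#4 -> F#3
A4 -> D4
Fb5 -> Bbb4
A5 -> D5
Gb5 -> Cb5
A#5 -> D#5

G#3 F#3 D4 Bbb4 D5 Cb5 D#5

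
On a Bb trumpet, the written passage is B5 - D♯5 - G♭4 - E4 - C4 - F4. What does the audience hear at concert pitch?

The Bb trumpet sounds a major second below written, so transpose each written note down a major second.
B5 to A5
D#5 to C#5
Gb4 to Fb4
E4 to D4
C4 to Bb3
F4 to Eb4

A5 C#5 Fb4 D4 Bb3 Eb4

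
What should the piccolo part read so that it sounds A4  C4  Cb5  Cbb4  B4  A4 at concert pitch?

Written C4 sounds as C5 on the piccolo, so concert pitches are written a perfect octave down.
A4 becomes A3
C4 becomes C3
Cb5 becomes Cb4
Cbb4 becomes Cbb3
B4 becomes B3
A4 becomes A3

A3 C3 Cb4 Cbb3 B3 A3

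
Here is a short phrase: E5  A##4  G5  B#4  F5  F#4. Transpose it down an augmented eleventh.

Bb3 E#3 Db4 F#3 Cb4 C3

E5 becomes Bb3
A##4 becomes E#3
G5 becomes Db4
B#4 becomes F#3
F5 becomes Cb4
F#4 becomes C3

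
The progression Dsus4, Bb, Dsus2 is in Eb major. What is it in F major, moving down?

Eb major down to F major is a minor seventh; each chord root moves by that interval while the quality stays the same.
Dsus4: root D down a minor seventh → E, giving Esus4.
Bb: root Bb down a minor seventh → C, giving C.
Dsus2: root D down a minor seventh → E, giving Esus2.

Esus4 C Esus2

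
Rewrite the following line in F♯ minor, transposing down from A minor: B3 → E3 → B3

G#3 C#3 G#3

A minor to F♯ minor down is a minor third, so every note moves down by that interval.
B3 becomes G#3
E3 becomes C#3
B3 becomes G#3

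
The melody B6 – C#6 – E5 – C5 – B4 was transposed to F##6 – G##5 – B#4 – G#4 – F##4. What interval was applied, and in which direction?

From B6 to F##6 is 4 letter names — a fourth of some quality.
F##6 to B6 is 4 semitones, which makes it a diminished fourth; the second version is lower, so the direction is down.
Checking another pair — B4 → F##4 — gives the same interval.

down a diminished fourth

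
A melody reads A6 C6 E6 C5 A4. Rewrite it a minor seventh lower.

A minor seventh down from A6 gives B5.
C6: a seventh down reaches D, and 10 semitones makes it D5.
E6: a seventh down reaches F, and 10 semitones makes it F#5.
C5 down a minor seventh is D4.
A4 down a minor seventh is B3.

B5 D5 F#5 D4 B3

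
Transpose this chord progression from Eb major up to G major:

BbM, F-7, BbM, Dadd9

DM A-7 DM F#add9

Eb major up to G major is a major third; each chord root moves by that interval while the quality stays the same.
BbM: root Bb up a major third → D, giving DM.
F-7: root F up a major third → A, giving A-7.
BbM: root Bb up a major third → D, giving DM.
Dadd9: root D up a major third → F#, giving F#add9.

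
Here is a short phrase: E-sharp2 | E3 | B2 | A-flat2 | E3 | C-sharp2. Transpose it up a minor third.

G#2 G3 D3 Cb3 G3 E2

E#2 to G#2
E3 to G3
B2 to D3
Ab2 to Cb3
E3 to G3
C#2 to E2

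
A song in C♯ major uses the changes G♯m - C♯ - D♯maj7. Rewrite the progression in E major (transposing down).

C♯ major down to E major is a major sixth; each chord root moves by that interval while the quality stays the same.
G♯m: root G♯ down a major sixth → B, giving Bm.
C♯: root C♯ down a major sixth → E, giving E.
D♯maj7: root D♯ down a major sixth → F#, giving F#maj7.

Bm E F#maj7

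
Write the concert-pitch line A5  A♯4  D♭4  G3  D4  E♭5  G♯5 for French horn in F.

E6 E#5 Ab4 D4 A4 Bb5 D#6

Written C4 sounds as F3 on the French horn in F, so concert pitches are written a perfect fifth up.
A5 gives E6
A#4 gives E#5
Db4 gives Ab4
G3 gives D4
D4 gives A4
Eb5 gives Bb5
G#5 gives D#6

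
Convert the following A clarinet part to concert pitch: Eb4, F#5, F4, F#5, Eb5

Written C4 on the A clarinet sounds as A3, a minor third lower; apply that shift to every note.
Eb4 gives C4
F#5 gives D#5
F4 gives D4
F#5 gives D#5
Eb5 gives C5

C4 D#5 D4 D#5 C5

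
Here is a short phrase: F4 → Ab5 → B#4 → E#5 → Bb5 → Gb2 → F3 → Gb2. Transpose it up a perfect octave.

A perfect octave up from F4 gives F5.
Ab5 up a perfect octave is Ab6.
B#4: an octave up reaches B, and 12 semitones makes it B#5.
A perfect octave up from E#5 gives E#6.
Bb5: an octave up reaches B, and 12 semitones makes it Bb6.
Gb2 up a perfect octave is Gb3.
F3 up a perfect octave is F4.
Gb2 up a perfect octave is Gb3.

F5 Ab6 B#5 E#6 Bb6 Gb3 F4 Gb3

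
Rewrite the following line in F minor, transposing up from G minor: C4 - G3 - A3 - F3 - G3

Bb4 F4 G4 Eb4 F4

From G up to F is a minor seventh; apply that to each pitch.
C4 gives Bb4
G3 gives F4
A3 gives G4
F3 gives Eb4
G3 gives F4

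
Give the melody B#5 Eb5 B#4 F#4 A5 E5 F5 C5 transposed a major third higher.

D##6 G5 D##5 A#4 C#6 G#5 A5 E5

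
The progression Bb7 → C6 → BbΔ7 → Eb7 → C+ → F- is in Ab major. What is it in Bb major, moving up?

C7 D6 CΔ7 F7 D+ G-

Ab major up to Bb major is a major second; each chord root moves by that interval while the quality stays the same.
Bb7: root Bb up a major second → C, giving C7.
C6: root C up a major second → D, giving D6.
BbΔ7: root Bb up a major second → C, giving CΔ7.
Eb7: root Eb up a major second → F, giving F7.
C+: root C up a major second → D, giving D+.
F-: root F up a major second → G, giving G-.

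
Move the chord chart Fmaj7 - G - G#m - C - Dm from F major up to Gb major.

Gbmaj7 Ab Am Db Ebm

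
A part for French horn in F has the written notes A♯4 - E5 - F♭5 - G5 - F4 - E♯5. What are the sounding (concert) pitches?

D#4 A4 Bbb4 C5 Bb3 A#4

The French horn in F sounds a perfect fifth below written, so transpose each written note down a perfect fifth.
A#4 gives D#4
E5 gives A4
Fb5 gives Bbb4
G5 gives C5
F4 gives Bb3
E#5 gives A#4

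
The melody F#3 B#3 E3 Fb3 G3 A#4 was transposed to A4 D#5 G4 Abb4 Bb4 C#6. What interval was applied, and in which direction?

up a minor tenth

Take the first pair: F#3 → A4. F to A spans 10 letter names, so the interval is some kind of tenth.
F#3 to A4 is 15 semitones, which makes it a minor tenth; the second version is higher, so the direction is up.
Checking another pair — A#4 → C#6 — gives the same interval.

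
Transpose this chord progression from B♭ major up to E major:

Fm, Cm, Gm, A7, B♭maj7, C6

Bm F#m C#m D#7 Emaj7 F#6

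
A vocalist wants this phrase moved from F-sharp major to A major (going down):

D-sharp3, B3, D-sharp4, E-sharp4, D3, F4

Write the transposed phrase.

F-sharp major to A major down is a major sixth, so every note moves down by that interval.
D#3 to F#2
B3 to D3
D#4 to F#3
E#4 to G#3
D3 to F2
F4 to Ab3

F#2 D3 F#3 G#3 F2 Ab3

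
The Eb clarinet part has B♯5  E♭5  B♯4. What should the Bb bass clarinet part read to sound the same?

E#7 Ab6 E#6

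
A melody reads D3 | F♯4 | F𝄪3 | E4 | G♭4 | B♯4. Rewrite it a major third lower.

Bb2 D4 D#3 C4 Ebb4 G#4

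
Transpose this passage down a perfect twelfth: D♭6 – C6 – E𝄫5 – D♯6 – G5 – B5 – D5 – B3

Gb4 F4 Abb3 G#4 C4 E4 G3 E2

Db6 -> Gb4
C6 -> F4
Ebb5 -> Abb3
D#6 -> G#4
G5 -> C4
B5 -> E4
D5 -> G3
B3 -> E2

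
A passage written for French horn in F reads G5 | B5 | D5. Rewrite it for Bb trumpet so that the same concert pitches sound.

First find concert pitch: the French horn in F sounds a perfect fifth below written, so G5 B5 D5 sounds C5 E5 G4.
Then write for Bb trumpet: it sounds a major second below written, so the part must be a major second above concert.
C5 → D5
E5 → F#5
G4 → A4

D5 F#5 A4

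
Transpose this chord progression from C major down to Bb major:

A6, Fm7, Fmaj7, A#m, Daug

G6 Ebm7 Ebmaj7 G#m Caug

C major down to Bb major is a major second; each chord root moves by that interval while the quality stays the same.
A6: root A down a major second → G, giving G6.
Fm7: root F down a major second → Eb, giving Ebm7.
Fmaj7: root F down a major second → Eb, giving Ebmaj7.
A#m: root A# down a major second → G#, giving G#m.
Daug: root D down a major second → C, giving Caug.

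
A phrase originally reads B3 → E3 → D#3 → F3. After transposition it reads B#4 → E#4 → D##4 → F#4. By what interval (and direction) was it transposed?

up an augmented octave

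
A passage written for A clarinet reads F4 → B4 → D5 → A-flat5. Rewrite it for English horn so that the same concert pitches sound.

First find concert pitch: the A clarinet sounds a minor third below written, so F4 B4 D5 A-flat5 sounds D4 G#4 B4 F5.
Then write for English horn: it sounds a perfect fifth below written, so the part must be a perfect fifth above concert.
D4 → A4
G#4 → D#5
B4 → F#5
F5 → C6

A4 D#5 F#5 C6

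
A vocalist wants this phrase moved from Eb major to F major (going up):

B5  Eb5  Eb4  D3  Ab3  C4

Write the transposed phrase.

C#6 F5 F4 E3 Bb3 D4

From Eb up to F is a major second; apply that to each pitch.
B5 gives C#6
Eb5 gives F5
Eb4 gives F4
D3 gives E3
Ab3 gives Bb3
C4 gives D4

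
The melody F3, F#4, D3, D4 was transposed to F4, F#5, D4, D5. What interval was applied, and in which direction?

Take the first pair: F3 → F4. F to F spans 8 letter names, so the interval is some kind of octave.
F3 to F4 is 12 semitones, which makes it a perfect octave; the second version is higher, so the direction is up.
Checking another pair — D4 → D5 — gives the same interval.

up a perfect octave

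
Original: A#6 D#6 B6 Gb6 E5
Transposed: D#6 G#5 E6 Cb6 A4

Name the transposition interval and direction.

down a perfect fifth

From A#6 to D#6 is 5 letter names — a fifth of some quality.
D#6 to A#6 is 7 semitones, which makes it a perfect fifth; the second version is lower, so the direction is down.
Checking another pair — E5 → A4 — gives the same interval.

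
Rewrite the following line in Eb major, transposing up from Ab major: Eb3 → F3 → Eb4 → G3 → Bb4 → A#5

Bb3 C4 Bb4 D4 F5 E#6

From Ab up to Eb is a perfect fifth; apply that to each pitch.
Eb3 -> Bb3
F3 -> C4
Eb4 -> Bb4
G3 -> D4
Bb4 -> F5
A#5 -> E#6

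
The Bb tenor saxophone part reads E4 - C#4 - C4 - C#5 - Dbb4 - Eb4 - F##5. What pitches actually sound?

D3 B2 Bb2 B3 Cbb3 Db3 E#4

The Bb tenor saxophone sounds a major ninth below written, so transpose each written note down a major ninth.
E4 → D3
C#4 → B2
C4 → Bb2
C#5 → B3
Dbb4 → Cbb3
Eb4 → Db3
F##5 → E#4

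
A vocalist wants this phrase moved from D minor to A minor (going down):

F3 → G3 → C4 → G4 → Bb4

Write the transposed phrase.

C3 D3 G3 D4 F4

From D down to A is a perfect fourth; apply that to each pitch.
F3 becomes C3
G3 becomes D3
C4 becomes G3
G4 becomes D4
Bb4 becomes F4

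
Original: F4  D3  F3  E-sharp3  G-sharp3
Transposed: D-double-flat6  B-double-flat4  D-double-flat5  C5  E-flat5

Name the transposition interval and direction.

Take the first pair: F4 → Dbb6. F to D spans 13 letter names, so the interval is some kind of thirteenth.
F4 to Dbb6 is 19 semitones, which makes it a diminished thirteenth; the second version is higher, so the direction is up.
Checking another pair — G#3 → Eb5 — gives the same interval.

up a diminished thirteenth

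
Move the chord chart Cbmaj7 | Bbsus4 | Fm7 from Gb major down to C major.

Fmaj7 Esus4 Bm7

Gb major down to C major is a diminished fifth; each chord root moves by that interval while the quality stays the same.
Cbmaj7: root Cb down a diminished fifth → F, giving Fmaj7.
Bbsus4: root Bb down a diminished fifth → E, giving Esus4.
Fm7: root F down a diminished fifth → B, giving Bm7.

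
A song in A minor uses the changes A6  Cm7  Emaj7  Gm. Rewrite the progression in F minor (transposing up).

F6 Abm7 Cmaj7 Ebm

A minor up to F minor is a minor sixth; each chord root moves by that interval while the quality stays the same.
A6: root A up a minor sixth → F, giving F6.
Cm7: root C up a minor sixth → Ab, giving Abm7.
Emaj7: root E up a minor sixth → C, giving Cmaj7.
Gm: root G up a minor sixth → Eb, giving Ebm.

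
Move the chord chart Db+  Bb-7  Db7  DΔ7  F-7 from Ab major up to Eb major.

Ab+ F-7 Ab7 AΔ7 C-7

Ab major up to Eb major is a perfect fifth; each chord root moves by that interval while the quality stays the same.
Db+: root Db up a perfect fifth → Ab, giving Ab+.
Bb-7: root Bb up a perfect fifth → F, giving F-7.
Db7: root Db up a perfect fifth → Ab, giving Ab7.
DΔ7: root D up a perfect fifth → A, giving AΔ7.
F-7: root F up a perfect fifth → C, giving C-7.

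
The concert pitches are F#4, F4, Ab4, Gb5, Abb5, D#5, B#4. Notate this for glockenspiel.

The glockenspiel sounds a perfect fifteenth above written, so the written part must be a perfect fifteenth below concert — transpose each note down.
F#4 gives F#2
F4 gives F2
Ab4 gives Ab2
Gb5 gives Gb3
Abb5 gives Abb3
D#5 gives D#3
B#4 gives B#2

F#2 F2 Ab2 Gb3 Abb3 D#3 B#2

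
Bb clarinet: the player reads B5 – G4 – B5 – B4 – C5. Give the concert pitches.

A5 F4 A5 A4 Bb4

Written C4 on the Bb clarinet sounds as Bb3, a major second lower; apply that shift to every note.
B5 gives A5
G4 gives F4
B5 gives A5
B4 gives A4
C5 gives Bb4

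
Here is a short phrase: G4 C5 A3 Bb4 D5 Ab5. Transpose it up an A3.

B#4 E#5 C##4 D#5 F##5 C#6

G4 becomes B#4
C5 becomes E#5
A3 becomes C##4
Bb4 becomes D#5
D5 becomes F##5
Ab5 becomes C#6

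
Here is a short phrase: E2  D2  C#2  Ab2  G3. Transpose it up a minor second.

E2 gives F2
D2 gives Eb2
C#2 gives D2
Ab2 gives Bbb2
G3 gives Ab3

F2 Eb2 D2 Bbb2 Ab3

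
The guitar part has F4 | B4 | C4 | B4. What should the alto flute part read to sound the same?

Bb3 E4 F3 E4

First find concert pitch: the guitar sounds a perfect octave below written, so F4 B4 C4 B4 sounds F3 B3 C3 B3.
Then write for alto flute: it sounds a perfect fourth below written, so the part must be a perfect fourth above concert.
F3 → Bb3
B3 → E4
C3 → F3
B3 → E4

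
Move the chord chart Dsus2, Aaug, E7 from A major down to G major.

A major down to G major is a major second; each chord root moves by that interval while the quality stays the same.
Dsus2: root D down a major second → C, giving Csus2.
Aaug: root A down a major second → G, giving Gaug.
E7: root E down a major second → D, giving D7.

Csus2 Gaug D7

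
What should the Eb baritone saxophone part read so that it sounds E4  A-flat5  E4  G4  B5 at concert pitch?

Written C4 sounds as Eb2 on the Eb baritone saxophone, so concert pitches are written a major thirteenth up.
E4 -> C#6
Ab5 -> F7
E4 -> C#6
G4 -> E6
B5 -> G#7

C#6 F7 C#6 E6 G#7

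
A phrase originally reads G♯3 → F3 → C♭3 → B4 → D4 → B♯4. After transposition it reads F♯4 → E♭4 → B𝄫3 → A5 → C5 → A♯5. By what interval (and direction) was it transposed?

From G#3 to F#4 is 7 letter names — a seventh of some quality.
G#3 to F#4 is 10 semitones, which makes it a minor seventh; the second version is higher, so the direction is up.
Checking another pair — B#4 → A#5 — gives the same interval.

up a minor seventh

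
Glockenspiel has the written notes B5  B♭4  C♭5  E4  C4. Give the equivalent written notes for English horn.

First find concert pitch: the glockenspiel sounds a perfect fifteenth above written, so B5 B♭4 C♭5 E4 C4 sounds B7 Bb6 Cb7 E6 C6.
Then write for English horn: it sounds a perfect fifth below written, so the part must be a perfect fifth above concert.
B7 → F#8
Bb6 → F7
Cb7 → Gb7
E6 → B6
C6 → G6

F#8 F7 Gb7 B6 G6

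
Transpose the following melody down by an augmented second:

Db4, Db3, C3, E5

Cbb4 Cbb3 Bbb2 Db5

Db4 down an augmented second is Cbb4.
Db3 down an augmented second is Cbb3.
C3: a second down reaches B, and 3 semitones makes it Bbb2.
E5 down an augmented second is Db5.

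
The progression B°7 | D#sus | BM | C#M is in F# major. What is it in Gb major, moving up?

F# major up to Gb major is a diminished second; each chord root moves by that interval while the quality stays the same.
B°7: root B up a diminished second → Cb, giving Cb°7.
D#sus: root D# up a diminished second → Eb, giving Ebsus.
BM: root B up a diminished second → Cb, giving CbM.
C#M: root C# up a diminished second → Db, giving DbM.

Cb°7 Ebsus CbM DbM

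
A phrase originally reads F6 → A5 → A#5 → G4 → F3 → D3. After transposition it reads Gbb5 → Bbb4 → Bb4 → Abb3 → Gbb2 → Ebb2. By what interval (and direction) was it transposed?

From F6 to Gbb5 is 7 letter names — a seventh of some quality.
Gbb5 to F6 is 12 semitones, which makes it an augmented seventh; the second version is lower, so the direction is down.
Checking another pair — D3 → Ebb2 — gives the same interval.

down an augmented seventh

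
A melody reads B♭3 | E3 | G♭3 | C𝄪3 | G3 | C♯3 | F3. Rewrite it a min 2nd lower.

Bb3 down a minor second is A3.
A minor second down from E3 gives D#3.
Gb3: a second down reaches F, and 1 semitone makes it F3.
C##3 down a minor second is B##2.
G3 down a minor second is F#3.
C#3: a second down reaches B, and 1 semitone makes it B#2.
F3: a second down reaches E, and 1 semitone makes it E3.

A3 D#3 F3 B##2 F#3 B#2 E3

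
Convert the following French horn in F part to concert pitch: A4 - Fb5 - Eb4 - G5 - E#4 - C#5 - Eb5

D4 Bbb4 Ab3 C5 A#3 F#4 Ab4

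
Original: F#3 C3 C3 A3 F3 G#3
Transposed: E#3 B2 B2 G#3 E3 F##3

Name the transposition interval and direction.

From F#3 to E#3 is 2 letter names — a second of some quality.
E#3 to F#3 is 1 semitone, which makes it a minor second; the second version is lower, so the direction is down.
Checking another pair — G#3 → F##3 — gives the same interval.

down a minor second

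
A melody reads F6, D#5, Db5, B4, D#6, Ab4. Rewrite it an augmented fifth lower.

Bbb5 G4 Gbb4 Eb4 G5 Dbb4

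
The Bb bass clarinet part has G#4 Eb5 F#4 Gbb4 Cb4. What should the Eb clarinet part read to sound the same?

First find concert pitch: the Bb bass clarinet sounds a major ninth below written, so G#4 Eb5 F#4 Gbb4 Cb4 sounds F#3 Db4 E3 Fbb3 Bbb2.
Then write for Eb clarinet: it sounds a minor third above written, so the part must be a minor third below concert.
F#3 → D#3
Db4 → Bb3
E3 → C#3
Fbb3 → Dbb3
Bbb2 → Gb2

D#3 Bb3 C#3 Dbb3 Gb2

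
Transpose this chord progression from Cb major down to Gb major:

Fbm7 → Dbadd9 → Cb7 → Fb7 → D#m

Cbm7 Abadd9 Gb7 Cb7 A#m

Cb major down to Gb major is a perfect fourth; each chord root moves by that interval while the quality stays the same.
Fbm7: root Fb down a perfect fourth → Cb, giving Cbm7.
Dbadd9: root Db down a perfect fourth → Ab, giving Abadd9.
Cb7: root Cb down a perfect fourth → Gb, giving Gb7.
Fb7: root Fb down a perfect fourth → Cb, giving Cb7.
D#m: root D# down a perfect fourth → A#, giving A#m.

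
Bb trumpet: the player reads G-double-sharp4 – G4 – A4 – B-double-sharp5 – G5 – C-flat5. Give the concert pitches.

F##4 F4 G4 A##5 F5 Bbb4

Written C4 on the Bb trumpet sounds as Bb3, a major second lower; apply that shift to every note.
G##4 → F##4
G4 → F4
A4 → G4
B##5 → A##5
G5 → F5
Cb5 → Bbb4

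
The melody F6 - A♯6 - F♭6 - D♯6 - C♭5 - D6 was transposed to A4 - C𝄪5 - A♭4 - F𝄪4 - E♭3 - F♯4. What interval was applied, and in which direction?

down a minor thirteenth

From F6 to A4 is 13 letter names — a thirteenth of some quality.
A4 to F6 is 20 semitones, which makes it a minor thirteenth; the second version is lower, so the direction is down.
Checking another pair — D6 → F#4 — gives the same interval.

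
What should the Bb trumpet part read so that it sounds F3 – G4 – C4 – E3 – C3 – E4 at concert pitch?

G3 A4 D4 F#3 D3 F#4

The Bb trumpet sounds a major second below written, so the written part must be a major second above concert — transpose each note up.
F3 gives G3
G4 gives A4
C4 gives D4
E3 gives F#3
C3 gives D3
E4 gives F#4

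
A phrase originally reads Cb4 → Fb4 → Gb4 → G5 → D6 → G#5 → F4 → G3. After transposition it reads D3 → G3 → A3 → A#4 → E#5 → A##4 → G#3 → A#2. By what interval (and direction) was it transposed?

From Cb4 to D3 is 7 letter names — a seventh of some quality.
D3 to Cb4 is 9 semitones, which makes it a diminished seventh; the second version is lower, so the direction is down.
Checking another pair — G3 → A#2 — gives the same interval.

down a diminished seventh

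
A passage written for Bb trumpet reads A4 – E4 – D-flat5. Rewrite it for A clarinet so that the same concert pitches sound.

First find concert pitch: the Bb trumpet sounds a major second below written, so A4 E4 D-flat5 sounds G4 D4 Cb5.
Then write for A clarinet: it sounds a minor third below written, so the part must be a minor third above concert.
G4 → Bb4
D4 → F4
Cb5 → Ebb5

Bb4 F4 Ebb5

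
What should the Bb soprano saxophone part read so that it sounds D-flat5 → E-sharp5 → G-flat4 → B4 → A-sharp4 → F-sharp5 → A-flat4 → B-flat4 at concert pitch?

Written C4 sounds as Bb3 on the Bb soprano saxophone, so concert pitches are written a major second up.
Db5 to Eb5
E#5 to F##5
Gb4 to Ab4
B4 to C#5
A#4 to B#4
F#5 to G#5
Ab4 to Bb4
Bb4 to C5

Eb5 F##5 Ab4 C#5 B#4 G#5 Bb4 C5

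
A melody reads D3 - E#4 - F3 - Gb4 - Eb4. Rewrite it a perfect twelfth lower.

G1 A#2 Bb1 Cb3 Ab2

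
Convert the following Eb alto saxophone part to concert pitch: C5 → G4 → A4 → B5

Eb4 Bb3 C4 D5

Written C4 on the Eb alto saxophone sounds as Eb3, a major sixth lower; apply that shift to every note.
C5 gives Eb4
G4 gives Bb3
A4 gives C4
B5 gives D5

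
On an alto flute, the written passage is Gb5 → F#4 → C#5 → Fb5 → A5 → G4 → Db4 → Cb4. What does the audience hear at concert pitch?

Db5 C#4 G#4 Cb5 E5 D4 Ab3 Gb3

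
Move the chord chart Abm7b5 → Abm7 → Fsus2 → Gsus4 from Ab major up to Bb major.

Bbm7b5 Bbm7 Gsus2 Asus4

Ab major up to Bb major is a major second; each chord root moves by that interval while the quality stays the same.
Abm7b5: root Ab up a major second → Bb, giving Bbm7b5.
Abm7: root Ab up a major second → Bb, giving Bbm7.
Fsus2: root F up a major second → G, giving Gsus2.
Gsus4: root G up a major second → A, giving Asus4.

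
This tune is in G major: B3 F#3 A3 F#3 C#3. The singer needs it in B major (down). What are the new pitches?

D#3 A#2 C#3 A#2 E#2

From G down to B is a minor sixth; apply that to each pitch.
B3 -> D#3
F#3 -> A#2
A3 -> C#3
F#3 -> A#2
C#3 -> E#2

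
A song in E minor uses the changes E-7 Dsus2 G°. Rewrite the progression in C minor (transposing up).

E minor up to C minor is a minor sixth; each chord root moves by that interval while the quality stays the same.
E-7: root E up a minor sixth → C, giving C-7.
Dsus2: root D up a minor sixth → Bb, giving Bbsus2.
G°: root G up a minor sixth → Eb, giving Eb°.

C-7 Bbsus2 Eb°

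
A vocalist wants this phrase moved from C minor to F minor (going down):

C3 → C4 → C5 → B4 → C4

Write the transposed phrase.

F2 F3 F4 E4 F3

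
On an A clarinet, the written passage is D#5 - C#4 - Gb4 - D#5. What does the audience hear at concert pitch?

B#4 A#3 Eb4 B#4

The A clarinet sounds a minor third below written, so transpose each written note down a minor third.
D#5 gives B#4
C#4 gives A#3
Gb4 gives Eb4
D#5 gives B#4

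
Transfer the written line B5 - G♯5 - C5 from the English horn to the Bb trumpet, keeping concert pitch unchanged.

F#5 D#5 G4

First find concert pitch: the English horn sounds a perfect fifth below written, so B5 G♯5 C5 sounds E5 C#5 F4.
Then write for Bb trumpet: it sounds a major second below written, so the part must be a major second above concert.
E5 → F#5
C#5 → D#5
F4 → G4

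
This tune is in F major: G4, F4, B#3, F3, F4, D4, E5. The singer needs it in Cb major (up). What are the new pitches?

From F up to Cb is a diminished fifth; apply that to each pitch.
G4 becomes Db5
F4 becomes Cb5
B#3 becomes F#4
F3 becomes Cb4
F4 becomes Cb5
D4 becomes Ab4
E5 becomes Bb5

Db5 Cb5 F#4 Cb4 Cb5 Ab4 Bb5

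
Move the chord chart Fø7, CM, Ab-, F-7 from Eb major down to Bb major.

Cø7 GM Eb- C-7

Eb major down to Bb major is a perfect fourth; each chord root moves by that interval while the quality stays the same.
Fø7: root F down a perfect fourth → C, giving Cø7.
CM: root C down a perfect fourth → G, giving GM.
Ab-: root Ab down a perfect fourth → Eb, giving Eb-.
F-7: root F down a perfect fourth → C, giving C-7.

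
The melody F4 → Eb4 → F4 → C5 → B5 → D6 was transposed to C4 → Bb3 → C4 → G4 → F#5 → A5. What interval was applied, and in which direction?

down a perfect fourth

From F4 to C4 is 4 letter names — a fourth of some quality.
C4 to F4 is 5 semitones, which makes it a perfect fourth; the second version is lower, so the direction is down.
Checking another pair — D6 → A5 — gives the same interval.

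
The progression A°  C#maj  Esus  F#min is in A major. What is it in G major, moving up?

G° Bmaj Dsus Emin

A major up to G major is a minor seventh; each chord root moves by that interval while the quality stays the same.
A°: root A up a minor seventh → G, giving G°.
C#maj: root C# up a minor seventh → B, giving Bmaj.
Esus: root E up a minor seventh → D, giving Dsus.
F#min: root F# up a minor seventh → E, giving Emin.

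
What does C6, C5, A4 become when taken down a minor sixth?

E5 E4 C#4

C6 to E5
C5 to E4
A4 to C#4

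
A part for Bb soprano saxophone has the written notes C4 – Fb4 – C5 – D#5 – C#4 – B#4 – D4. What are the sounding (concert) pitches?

Bb3 Ebb4 Bb4 C#5 B3 A#4 C4

Written C4 on the Bb soprano saxophone sounds as Bb3, a major second lower; apply that shift to every note.
C4 gives Bb3
Fb4 gives Ebb4
C5 gives Bb4
D#5 gives C#5
C#4 gives B3
B#4 gives A#4
D4 gives C4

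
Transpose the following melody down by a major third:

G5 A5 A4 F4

Eb5 F5 F4 Db4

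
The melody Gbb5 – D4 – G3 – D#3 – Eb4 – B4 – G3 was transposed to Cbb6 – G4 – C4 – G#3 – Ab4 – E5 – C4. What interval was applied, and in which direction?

up a perfect fourth

Take the first pair: Gbb5 → Cbb6. G to C spans 4 letter names, so the interval is some kind of fourth.
Gbb5 to Cbb6 is 5 semitones, which makes it a perfect fourth; the second version is higher, so the direction is up.
Checking another pair — G3 → C4 — gives the same interval.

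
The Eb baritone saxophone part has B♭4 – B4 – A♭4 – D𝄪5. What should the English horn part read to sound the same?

Ab3 A3 Gb3 C##4

First find concert pitch: the Eb baritone saxophone sounds a major thirteenth below written, so B♭4 B4 A♭4 D𝄪5 sounds Db3 D3 Cb3 F##3.
Then write for English horn: it sounds a perfect fifth below written, so the part must be a perfect fifth above concert.
Db3 → Ab3
D3 → A3
Cb3 → Gb3
F##3 → C##4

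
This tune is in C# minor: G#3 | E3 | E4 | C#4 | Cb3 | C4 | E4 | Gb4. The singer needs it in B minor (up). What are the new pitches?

C# minor to B minor up is a minor seventh, so every note moves up by that interval.
G#3 → F#4
E3 → D4
E4 → D5
C#4 → B4
Cb3 → Bbb3
C4 → Bb4
E4 → D5
Gb4 → Fb5

F#4 D4 D5 B4 Bbb3 Bb4 D5 Fb5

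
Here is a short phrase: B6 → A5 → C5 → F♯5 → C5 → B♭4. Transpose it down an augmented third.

Gb6 Fb5 Abb4 Db5 Abb4 Gbb4

B6 gives Gb6
A5 gives Fb5
C5 gives Abb4
F#5 gives Db5
C5 gives Abb4
Bb4 gives Gbb4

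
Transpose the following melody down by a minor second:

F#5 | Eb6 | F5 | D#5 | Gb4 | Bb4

F#5 -> E#5
Eb6 -> D6
F5 -> E5
D#5 -> C##5
Gb4 -> F4
Bb4 -> A4

E#5 D6 E5 C##5 F4 A4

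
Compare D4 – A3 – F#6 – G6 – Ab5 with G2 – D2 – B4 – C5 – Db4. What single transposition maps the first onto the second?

down a perfect twelfth

Take the first pair: D4 → G2. D to G spans 12 letter names, so the interval is some kind of twelfth.
G2 to D4 is 19 semitones, which makes it a perfect twelfth; the second version is lower, so the direction is down.
Checking another pair — Ab5 → Db4 — gives the same interval.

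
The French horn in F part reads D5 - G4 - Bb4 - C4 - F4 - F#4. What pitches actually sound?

G4 C4 Eb4 F3 Bb3 B3

Written C4 on the French horn in F sounds as F3, a perfect fifth lower; apply that shift to every note.
D5 gives G4
G4 gives C4
Bb4 gives Eb4
C4 gives F3
F4 gives Bb3
F#4 gives B3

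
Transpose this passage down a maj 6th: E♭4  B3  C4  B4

Gb3 D3 Eb3 D4

Eb4 → Gb3
B3 → D3
C4 → Eb3
B4 → D4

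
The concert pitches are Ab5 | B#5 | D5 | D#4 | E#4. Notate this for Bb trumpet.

Bb5 C##6 E5 E#4 F##4

Written C4 sounds as Bb3 on the Bb trumpet, so concert pitches are written a major second up.
Ab5 -> Bb5
B#5 -> C##6
D5 -> E5
D#4 -> E#4
E#4 -> F##4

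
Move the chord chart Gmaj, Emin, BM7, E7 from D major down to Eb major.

Abmaj Fmin CM7 F7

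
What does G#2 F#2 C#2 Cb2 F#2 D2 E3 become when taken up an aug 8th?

G#2 to G##3
F#2 to F##3
C#2 to C##3
Cb2 to C3
F#2 to F##3
D2 to D#3
E3 to E#4

G##3 F##3 C##3 C3 F##3 D#3 E#4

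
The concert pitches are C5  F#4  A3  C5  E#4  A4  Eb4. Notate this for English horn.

G5 C#5 E4 G5 B#4 E5 Bb4

Written C4 sounds as F3 on the English horn, so concert pitches are written a perfect fifth up.
C5 -> G5
F#4 -> C#5
A3 -> E4
C5 -> G5
E#4 -> B#4
A4 -> E5
Eb4 -> Bb4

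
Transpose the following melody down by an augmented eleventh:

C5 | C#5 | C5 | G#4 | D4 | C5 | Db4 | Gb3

C5: an eleventh down reaches G, and 18 semitones makes it Gb3.
C#5 down an augmented eleventh is G3.
C5: an eleventh down reaches G, and 18 semitones makes it Gb3.
G#4 down an augmented eleventh is D3.
D4 down an augmented eleventh is Ab2.
C5: an eleventh down reaches G, and 18 semitones makes it Gb3.
An augmented eleventh down from Db4 gives Abb2.
Gb3: an eleventh down reaches D, and 18 semitones makes it Dbb2.

Gb3 G3 Gb3 D3 Ab2 Gb3 Abb2 Dbb2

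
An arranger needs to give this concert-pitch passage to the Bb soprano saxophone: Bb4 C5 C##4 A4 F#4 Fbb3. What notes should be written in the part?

C5 D5 D##4 B4 G#4 Gbb3

The Bb soprano saxophone sounds a major second below written, so the written part must be a major second above concert — transpose each note up.
Bb4 -> C5
C5 -> D5
C##4 -> D##4
A4 -> B4
F#4 -> G#4
Fbb3 -> Gbb3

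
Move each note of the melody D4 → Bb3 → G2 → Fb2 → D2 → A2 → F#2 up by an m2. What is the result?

Eb4 Cb4 Ab2 Gbb2 Eb2 Bb2 G2

D4: a second up reaches E, and 1 semitone makes it Eb4.
Bb3: a second up reaches C, and 1 semitone makes it Cb4.
G2 up a minor second is Ab2.
A minor second up from Fb2 gives Gbb2.
D2: a second up reaches E, and 1 semitone makes it Eb2.
A2: a second up reaches B, and 1 semitone makes it Bb2.
F#2: a second up reaches G, and 1 semitone makes it G2.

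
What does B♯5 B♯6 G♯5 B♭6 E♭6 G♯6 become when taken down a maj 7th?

C#5 C#6 A4 Cb6 Fb5 A5

B#5 becomes C#5
B#6 becomes C#6
G#5 becomes A4
Bb6 becomes Cb6
Eb6 becomes Fb5
G#6 becomes A5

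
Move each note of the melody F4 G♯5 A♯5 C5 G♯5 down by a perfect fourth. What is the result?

C4 D#5 E#5 G4 D#5

A perfect fourth down from F4 gives C4.
G#5 down a perfect fourth is D#5.
A perfect fourth down from A#5 gives E#5.
C5 down a perfect fourth is G4.
G#5 down a perfect fourth is D#5.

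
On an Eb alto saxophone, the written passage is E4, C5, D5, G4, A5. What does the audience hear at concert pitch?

G3 Eb4 F4 Bb3 C5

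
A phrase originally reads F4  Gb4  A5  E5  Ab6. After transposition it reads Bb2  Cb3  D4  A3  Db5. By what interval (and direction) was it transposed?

down a perfect twelfth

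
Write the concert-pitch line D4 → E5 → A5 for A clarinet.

F4 G5 C6

Written C4 sounds as A3 on the A clarinet, so concert pitches are written a minor third up.
D4 -> F4
E5 -> G5
A5 -> C6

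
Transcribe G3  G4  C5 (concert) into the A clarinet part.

Written C4 sounds as A3 on the A clarinet, so concert pitches are written a minor third up.
G3 to Bb3
G4 to Bb4
C5 to Eb5

Bb3 Bb4 Eb5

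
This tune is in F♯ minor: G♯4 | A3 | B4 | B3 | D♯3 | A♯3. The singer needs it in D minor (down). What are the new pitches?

From F♯ down to D is a major third; apply that to each pitch.
G#4 gives E4
A3 gives F3
B4 gives G4
B3 gives G3
D#3 gives B2
A#3 gives F#3

E4 F3 G4 G3 B2 F#3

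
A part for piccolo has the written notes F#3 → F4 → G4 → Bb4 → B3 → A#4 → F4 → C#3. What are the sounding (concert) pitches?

F#4 F5 G5 Bb5 B4 A#5 F5 C#4

Written C4 on the piccolo sounds as C5, a perfect octave higher; apply that shift to every note.
F#3 gives F#4
F4 gives F5
G4 gives G5
Bb4 gives Bb5
B3 gives B4
A#4 gives A#5
F4 gives F5
C#3 gives C#4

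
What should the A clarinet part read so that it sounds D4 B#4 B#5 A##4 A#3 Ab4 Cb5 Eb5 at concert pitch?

F4 D#5 D#6 C##5 C#4 Cb5 Ebb5 Gb5

The A clarinet sounds a minor third below written, so the written part must be a minor third above concert — transpose each note up.
D4 to F4
B#4 to D#5
B#5 to D#6
A##4 to C##5
A#3 to C#4
Ab4 to Cb5
Cb5 to Ebb5
Eb5 to Gb5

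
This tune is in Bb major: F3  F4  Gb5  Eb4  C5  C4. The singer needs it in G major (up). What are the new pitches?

D4 D5 Eb6 C5 A5 A4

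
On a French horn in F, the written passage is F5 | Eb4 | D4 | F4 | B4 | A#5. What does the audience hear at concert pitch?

The French horn in F sounds a perfect fifth below written, so transpose each written note down a perfect fifth.
F5 gives Bb4
Eb4 gives Ab3
D4 gives G3
F4 gives Bb3
B4 gives E4
A#5 gives D#5

Bb4 Ab3 G3 Bb3 E4 D#5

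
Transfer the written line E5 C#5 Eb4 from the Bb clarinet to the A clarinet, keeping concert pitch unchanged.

F5 D5 Fb4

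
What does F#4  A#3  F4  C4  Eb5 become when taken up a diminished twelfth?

C6 E5 Cb6 Gb5 Bbb6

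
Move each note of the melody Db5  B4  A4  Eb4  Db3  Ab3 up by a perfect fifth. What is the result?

Db5 up a perfect fifth is Ab5.
A perfect fifth up from B4 gives F#5.
A perfect fifth up from A4 gives E5.
A perfect fifth up from Eb4 gives Bb4.
Db3: a fifth up reaches A, and 7 semitones makes it Ab3.
A perfect fifth up from Ab3 gives Eb4.

Ab5 F#5 E5 Bb4 Ab3 Eb4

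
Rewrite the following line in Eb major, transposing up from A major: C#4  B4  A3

A major to Eb major up is a diminished fifth, so every note moves up by that interval.
C#4 to G4
B4 to F5
A3 to Eb4

G4 F5 Eb4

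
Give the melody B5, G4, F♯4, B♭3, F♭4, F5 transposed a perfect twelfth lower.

B5 becomes E4
G4 becomes C3
F#4 becomes B2
Bb3 becomes Eb2
Fb4 becomes Bbb2
F5 becomes Bb3

E4 C3 B2 Eb2 Bbb2 Bb3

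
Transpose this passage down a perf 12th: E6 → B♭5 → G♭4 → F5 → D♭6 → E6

A4 Eb4 Cb3 Bb3 Gb4 A4

E6: a twelfth down reaches A, and 19 semitones makes it A4.
A perfect twelfth down from Bb5 gives Eb4.
A perfect twelfth down from Gb4 gives Cb3.
F5 down a perfect twelfth is Bb3.
Db6 down a perfect twelfth is Gb4.
E6 down a perfect twelfth is A4.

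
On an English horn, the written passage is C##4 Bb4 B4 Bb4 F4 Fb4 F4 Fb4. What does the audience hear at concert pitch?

F##3 Eb4 E4 Eb4 Bb3 Bbb3 Bb3 Bbb3

Written C4 on the English horn sounds as F3, a perfect fifth lower; apply that shift to every note.
C##4 gives F##3
Bb4 gives Eb4
B4 gives E4
Bb4 gives Eb4
F4 gives Bb3
Fb4 gives Bbb3
F4 gives Bb3
Fb4 gives Bbb3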